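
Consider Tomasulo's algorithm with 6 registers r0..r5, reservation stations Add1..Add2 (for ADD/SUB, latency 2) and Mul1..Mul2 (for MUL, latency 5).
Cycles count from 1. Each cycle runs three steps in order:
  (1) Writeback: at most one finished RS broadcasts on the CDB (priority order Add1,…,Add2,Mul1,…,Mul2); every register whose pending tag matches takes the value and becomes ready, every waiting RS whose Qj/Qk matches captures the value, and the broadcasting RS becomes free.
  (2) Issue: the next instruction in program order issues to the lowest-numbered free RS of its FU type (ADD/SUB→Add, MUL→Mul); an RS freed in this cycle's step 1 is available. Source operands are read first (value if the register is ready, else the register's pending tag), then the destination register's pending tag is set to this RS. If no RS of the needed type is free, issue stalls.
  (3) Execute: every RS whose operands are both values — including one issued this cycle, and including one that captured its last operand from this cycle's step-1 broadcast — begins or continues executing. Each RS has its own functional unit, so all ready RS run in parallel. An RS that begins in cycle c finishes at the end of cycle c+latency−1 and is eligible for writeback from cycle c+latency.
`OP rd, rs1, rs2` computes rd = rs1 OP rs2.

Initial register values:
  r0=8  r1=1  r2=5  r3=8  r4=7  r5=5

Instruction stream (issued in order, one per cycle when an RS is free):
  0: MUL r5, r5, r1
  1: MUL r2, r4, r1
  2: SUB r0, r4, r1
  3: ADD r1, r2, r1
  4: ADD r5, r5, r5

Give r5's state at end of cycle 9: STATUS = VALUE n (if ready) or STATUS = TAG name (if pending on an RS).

STATUS = VALUE 10

c1: issue MUL r5<-Mul1 | r0:8,r1:1,r2:5,r3:8,r4:7,r5:Mul1
c2: issue MUL r2<-Mul2 | r0:8,r1:1,r2:Mul2,r3:8,r4:7,r5:Mul1
c3: issue SUB r0<-Add1 | r0:Add1,r1:1,r2:Mul2,r3:8,r4:7,r5:Mul1
c4: issue ADD r1<-Add2 | r0:Add1,r1:Add2,r2:Mul2,r3:8,r4:7,r5:Mul1
c5: CDB Add1=6; issue ADD r5<-Add1 | r0:6,r1:Add2,r2:Mul2,r3:8,r4:7,r5:Add1
c6: CDB Mul1=5 | r0:6,r1:Add2,r2:Mul2,r3:8,r4:7,r5:Add1
c7: CDB Mul2=7 | r0:6,r1:Add2,r2:7,r3:8,r4:7,r5:Add1
c8: CDB Add1=10 | r0:6,r1:Add2,r2:7,r3:8,r4:7,r5:10
c9: CDB Add2=8 | r0:6,r1:8,r2:7,r3:8,r4:7,r5:10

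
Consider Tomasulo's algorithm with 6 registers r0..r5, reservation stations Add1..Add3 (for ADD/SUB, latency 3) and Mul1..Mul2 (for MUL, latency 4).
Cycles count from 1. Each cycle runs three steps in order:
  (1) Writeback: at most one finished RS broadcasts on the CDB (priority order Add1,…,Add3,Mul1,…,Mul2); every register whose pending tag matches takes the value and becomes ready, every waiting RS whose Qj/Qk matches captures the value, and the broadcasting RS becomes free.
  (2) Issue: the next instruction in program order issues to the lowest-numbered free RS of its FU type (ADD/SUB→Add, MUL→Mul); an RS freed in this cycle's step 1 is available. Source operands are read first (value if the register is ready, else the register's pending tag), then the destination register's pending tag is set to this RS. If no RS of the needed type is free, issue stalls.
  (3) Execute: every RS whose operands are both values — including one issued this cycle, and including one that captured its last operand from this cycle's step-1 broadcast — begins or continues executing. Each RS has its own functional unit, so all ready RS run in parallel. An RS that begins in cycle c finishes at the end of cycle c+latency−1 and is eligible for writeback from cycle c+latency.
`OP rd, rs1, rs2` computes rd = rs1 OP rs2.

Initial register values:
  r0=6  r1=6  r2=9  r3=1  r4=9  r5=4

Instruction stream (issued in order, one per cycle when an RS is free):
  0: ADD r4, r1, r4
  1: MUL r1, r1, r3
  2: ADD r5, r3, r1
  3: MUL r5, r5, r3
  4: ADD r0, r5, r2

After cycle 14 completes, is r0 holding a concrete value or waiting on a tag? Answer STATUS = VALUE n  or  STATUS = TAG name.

cycle 1: issue ADD r4<-Add1 // r0:6,r1:6,r2:9,r3:1,r4:Add1,r5:4
cycle 2: issue MUL r1<-Mul1 // r0:6,r1:Mul1,r2:9,r3:1,r4:Add1,r5:4
cycle 3: issue ADD r5<-Add2 // r0:6,r1:Mul1,r2:9,r3:1,r4:Add1,r5:Add2
cycle 4: CDB Add1=15; issue MUL r5<-Mul2 // r0:6,r1:Mul1,r2:9,r3:1,r4:15,r5:Mul2
cycle 5: issue ADD r0<-Add1 // r0:Add1,r1:Mul1,r2:9,r3:1,r4:15,r5:Mul2
cycle 6: CDB Mul1=6 // r0:Add1,r1:6,r2:9,r3:1,r4:15,r5:Mul2
cycle 7: - // r0:Add1,r1:6,r2:9,r3:1,r4:15,r5:Mul2
cycle 8: - // r0:Add1,r1:6,r2:9,r3:1,r4:15,r5:Mul2
cycle 9: CDB Add2=7 // r0:Add1,r1:6,r2:9,r3:1,r4:15,r5:Mul2
cycle 10: - // r0:Add1,r1:6,r2:9,r3:1,r4:15,r5:Mul2
cycle 11: - // r0:Add1,r1:6,r2:9,r3:1,r4:15,r5:Mul2
cycle 12: - // r0:Add1,r1:6,r2:9,r3:1,r4:15,r5:Mul2
cycle 13: CDB Mul2=7 // r0:Add1,r1:6,r2:9,r3:1,r4:15,r5:7
cycle 14: - // r0:Add1,r1:6,r2:9,r3:1,r4:15,r5:7

STATUS = TAG Add1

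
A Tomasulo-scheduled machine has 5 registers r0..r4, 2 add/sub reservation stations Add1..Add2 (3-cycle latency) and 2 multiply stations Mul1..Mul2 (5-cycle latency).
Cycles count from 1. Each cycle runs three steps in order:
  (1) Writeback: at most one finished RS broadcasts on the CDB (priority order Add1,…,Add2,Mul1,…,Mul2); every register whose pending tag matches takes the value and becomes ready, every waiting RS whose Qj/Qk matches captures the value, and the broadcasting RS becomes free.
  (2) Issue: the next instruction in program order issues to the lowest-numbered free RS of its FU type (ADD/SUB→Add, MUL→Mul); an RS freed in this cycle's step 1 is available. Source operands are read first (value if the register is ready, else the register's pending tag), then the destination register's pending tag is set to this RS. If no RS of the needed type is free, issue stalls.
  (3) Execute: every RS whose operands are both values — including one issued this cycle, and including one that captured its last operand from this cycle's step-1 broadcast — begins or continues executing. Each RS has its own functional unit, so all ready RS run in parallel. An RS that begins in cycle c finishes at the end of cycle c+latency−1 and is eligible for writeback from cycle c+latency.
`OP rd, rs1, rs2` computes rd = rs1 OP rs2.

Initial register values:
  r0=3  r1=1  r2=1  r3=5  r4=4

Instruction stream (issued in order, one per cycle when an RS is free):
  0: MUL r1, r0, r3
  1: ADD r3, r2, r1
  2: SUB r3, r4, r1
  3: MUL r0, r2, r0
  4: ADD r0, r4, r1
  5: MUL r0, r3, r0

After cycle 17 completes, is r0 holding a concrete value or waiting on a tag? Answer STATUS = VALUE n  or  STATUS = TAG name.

STATUS = VALUE -209

  c1: issue MUL r1<-Mul1  regs: r0:3,r1:Mul1,r2:1,r3:5,r4:4
  c2: issue ADD r3<-Add1  regs: r0:3,r1:Mul1,r2:1,r3:Add1,r4:4
  c3: issue SUB r3<-Add2  regs: r0:3,r1:Mul1,r2:1,r3:Add2,r4:4
  c4: issue MUL r0<-Mul2  regs: r0:Mul2,r1:Mul1,r2:1,r3:Add2,r4:4
  c5: stall  regs: r0:Mul2,r1:Mul1,r2:1,r3:Add2,r4:4
  c6: CDB Mul1=15; stall  regs: r0:Mul2,r1:15,r2:1,r3:Add2,r4:4
  c7: stall  regs: r0:Mul2,r1:15,r2:1,r3:Add2,r4:4
  c8: stall  regs: r0:Mul2,r1:15,r2:1,r3:Add2,r4:4
  c9: CDB Add1=16; issue ADD r0<-Add1  regs: r0:Add1,r1:15,r2:1,r3:Add2,r4:4
  c10: CDB Add2=-11; issue MUL r0<-Mul1  regs: r0:Mul1,r1:15,r2:1,r3:-11,r4:4
  c11: CDB Mul2=3  regs: r0:Mul1,r1:15,r2:1,r3:-11,r4:4
  c12: CDB Add1=19  regs: r0:Mul1,r1:15,r2:1,r3:-11,r4:4
  c13: -  regs: r0:Mul1,r1:15,r2:1,r3:-11,r4:4
  c14: -  regs: r0:Mul1,r1:15,r2:1,r3:-11,r4:4
  c15: -  regs: r0:Mul1,r1:15,r2:1,r3:-11,r4:4
  c16: -  regs: r0:Mul1,r1:15,r2:1,r3:-11,r4:4
  c17: CDB Mul1=-209  regs: r0:-209,r1:15,r2:1,r3:-11,r4:4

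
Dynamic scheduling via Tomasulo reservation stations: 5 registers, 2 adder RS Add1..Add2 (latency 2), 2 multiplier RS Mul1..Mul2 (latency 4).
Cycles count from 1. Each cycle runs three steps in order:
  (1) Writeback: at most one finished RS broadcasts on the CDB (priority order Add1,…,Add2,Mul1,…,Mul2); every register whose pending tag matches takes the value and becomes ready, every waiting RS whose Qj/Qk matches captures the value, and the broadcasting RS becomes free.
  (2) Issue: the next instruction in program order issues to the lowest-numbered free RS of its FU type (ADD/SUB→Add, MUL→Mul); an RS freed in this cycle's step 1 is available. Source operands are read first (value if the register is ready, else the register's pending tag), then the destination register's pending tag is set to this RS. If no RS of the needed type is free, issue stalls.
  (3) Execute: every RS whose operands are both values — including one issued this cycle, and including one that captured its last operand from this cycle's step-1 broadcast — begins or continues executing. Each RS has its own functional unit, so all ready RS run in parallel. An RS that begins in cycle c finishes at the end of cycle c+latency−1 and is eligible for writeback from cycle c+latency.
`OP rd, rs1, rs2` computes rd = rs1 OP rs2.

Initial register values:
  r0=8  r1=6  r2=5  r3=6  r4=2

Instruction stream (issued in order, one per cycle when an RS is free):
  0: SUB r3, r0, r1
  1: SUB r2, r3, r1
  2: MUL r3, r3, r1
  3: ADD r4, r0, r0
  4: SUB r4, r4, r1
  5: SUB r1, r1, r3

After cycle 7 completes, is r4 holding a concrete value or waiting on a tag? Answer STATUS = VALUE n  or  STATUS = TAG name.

  c1: issue SUB r3<-Add1  regs: r0:8,r1:6,r2:5,r3:Add1,r4:2
  c2: issue SUB r2<-Add2  regs: r0:8,r1:6,r2:Add2,r3:Add1,r4:2
  c3: CDB Add1=2; issue MUL r3<-Mul1  regs: r0:8,r1:6,r2:Add2,r3:Mul1,r4:2
  c4: issue ADD r4<-Add1  regs: r0:8,r1:6,r2:Add2,r3:Mul1,r4:Add1
  c5: CDB Add2=-4; issue SUB r4<-Add2  regs: r0:8,r1:6,r2:-4,r3:Mul1,r4:Add2
  c6: CDB Add1=16; issue SUB r1<-Add1  regs: r0:8,r1:Add1,r2:-4,r3:Mul1,r4:Add2
  c7: CDB Mul1=12  regs: r0:8,r1:Add1,r2:-4,r3:12,r4:Add2

STATUS = TAG Add2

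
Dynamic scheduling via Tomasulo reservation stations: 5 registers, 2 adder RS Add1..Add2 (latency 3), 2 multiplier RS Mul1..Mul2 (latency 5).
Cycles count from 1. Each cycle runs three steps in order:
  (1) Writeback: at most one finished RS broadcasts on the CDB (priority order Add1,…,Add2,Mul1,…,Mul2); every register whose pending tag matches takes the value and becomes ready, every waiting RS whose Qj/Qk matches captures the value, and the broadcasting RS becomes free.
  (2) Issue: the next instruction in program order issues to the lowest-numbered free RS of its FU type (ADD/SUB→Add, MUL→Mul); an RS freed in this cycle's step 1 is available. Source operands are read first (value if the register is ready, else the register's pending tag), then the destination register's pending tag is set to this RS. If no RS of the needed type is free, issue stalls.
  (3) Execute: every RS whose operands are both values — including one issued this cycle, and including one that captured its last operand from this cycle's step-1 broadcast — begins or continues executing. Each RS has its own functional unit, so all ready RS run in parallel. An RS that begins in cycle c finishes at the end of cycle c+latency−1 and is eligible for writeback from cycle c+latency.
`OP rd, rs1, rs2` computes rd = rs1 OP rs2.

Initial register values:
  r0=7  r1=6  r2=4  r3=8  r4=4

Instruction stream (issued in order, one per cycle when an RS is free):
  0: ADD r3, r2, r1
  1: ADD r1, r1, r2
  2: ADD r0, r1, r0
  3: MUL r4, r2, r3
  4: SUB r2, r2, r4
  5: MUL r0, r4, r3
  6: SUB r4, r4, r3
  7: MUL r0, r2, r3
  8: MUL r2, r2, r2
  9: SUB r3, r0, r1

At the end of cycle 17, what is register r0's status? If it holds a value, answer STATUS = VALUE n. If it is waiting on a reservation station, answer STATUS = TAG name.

  c1: issue ADD r3<-Add1  regs: r0:7,r1:6,r2:4,r3:Add1,r4:4
  c2: issue ADD r1<-Add2  regs: r0:7,r1:Add2,r2:4,r3:Add1,r4:4
  c3: stall  regs: r0:7,r1:Add2,r2:4,r3:Add1,r4:4
  c4: CDB Add1=10; issue ADD r0<-Add1  regs: r0:Add1,r1:Add2,r2:4,r3:10,r4:4
  c5: CDB Add2=10; issue MUL r4<-Mul1  regs: r0:Add1,r1:10,r2:4,r3:10,r4:Mul1
  c6: issue SUB r2<-Add2  regs: r0:Add1,r1:10,r2:Add2,r3:10,r4:Mul1
  c7: issue MUL r0<-Mul2  regs: r0:Mul2,r1:10,r2:Add2,r3:10,r4:Mul1
  c8: CDB Add1=17; issue SUB r4<-Add1  regs: r0:Mul2,r1:10,r2:Add2,r3:10,r4:Add1
  c9: stall  regs: r0:Mul2,r1:10,r2:Add2,r3:10,r4:Add1
  c10: CDB Mul1=40; issue MUL r0<-Mul1  regs: r0:Mul1,r1:10,r2:Add2,r3:10,r4:Add1
  c11: stall  regs: r0:Mul1,r1:10,r2:Add2,r3:10,r4:Add1
  c12: stall  regs: r0:Mul1,r1:10,r2:Add2,r3:10,r4:Add1
  c13: CDB Add1=30; stall  regs: r0:Mul1,r1:10,r2:Add2,r3:10,r4:30
  c14: CDB Add2=-36; stall  regs: r0:Mul1,r1:10,r2:-36,r3:10,r4:30
  c15: CDB Mul2=400; issue MUL r2<-Mul2  regs: r0:Mul1,r1:10,r2:Mul2,r3:10,r4:30
  c16: issue SUB r3<-Add1  regs: r0:Mul1,r1:10,r2:Mul2,r3:Add1,r4:30
  c17: -  regs: r0:Mul1,r1:10,r2:Mul2,r3:Add1,r4:30

STATUS = TAG Mul1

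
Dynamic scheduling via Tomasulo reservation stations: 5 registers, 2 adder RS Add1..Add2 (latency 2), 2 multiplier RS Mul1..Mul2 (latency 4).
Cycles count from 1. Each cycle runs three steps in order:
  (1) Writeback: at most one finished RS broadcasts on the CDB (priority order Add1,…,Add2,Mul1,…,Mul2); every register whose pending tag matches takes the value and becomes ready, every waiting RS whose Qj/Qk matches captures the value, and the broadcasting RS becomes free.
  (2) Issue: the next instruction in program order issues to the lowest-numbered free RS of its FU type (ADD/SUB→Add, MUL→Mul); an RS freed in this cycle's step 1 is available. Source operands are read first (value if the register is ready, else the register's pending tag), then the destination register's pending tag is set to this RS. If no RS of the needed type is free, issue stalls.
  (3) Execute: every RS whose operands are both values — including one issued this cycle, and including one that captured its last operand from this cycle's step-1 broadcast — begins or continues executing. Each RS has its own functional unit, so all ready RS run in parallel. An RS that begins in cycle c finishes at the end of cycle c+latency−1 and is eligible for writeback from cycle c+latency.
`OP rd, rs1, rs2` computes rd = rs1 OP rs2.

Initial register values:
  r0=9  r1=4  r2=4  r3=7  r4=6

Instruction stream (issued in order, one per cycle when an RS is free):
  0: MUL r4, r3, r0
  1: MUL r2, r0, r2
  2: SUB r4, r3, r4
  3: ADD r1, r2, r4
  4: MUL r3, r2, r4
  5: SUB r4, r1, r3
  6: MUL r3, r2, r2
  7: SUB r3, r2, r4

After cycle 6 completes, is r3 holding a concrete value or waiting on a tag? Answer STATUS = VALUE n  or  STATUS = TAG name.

cycle 1: issue MUL r4<-Mul1 // r0:9,r1:4,r2:4,r3:7,r4:Mul1
cycle 2: issue MUL r2<-Mul2 // r0:9,r1:4,r2:Mul2,r3:7,r4:Mul1
cycle 3: issue SUB r4<-Add1 // r0:9,r1:4,r2:Mul2,r3:7,r4:Add1
cycle 4: issue ADD r1<-Add2 // r0:9,r1:Add2,r2:Mul2,r3:7,r4:Add1
cycle 5: CDB Mul1=63; issue MUL r3<-Mul1 // r0:9,r1:Add2,r2:Mul2,r3:Mul1,r4:Add1
cycle 6: CDB Mul2=36; stall // r0:9,r1:Add2,r2:36,r3:Mul1,r4:Add1

STATUS = TAG Mul1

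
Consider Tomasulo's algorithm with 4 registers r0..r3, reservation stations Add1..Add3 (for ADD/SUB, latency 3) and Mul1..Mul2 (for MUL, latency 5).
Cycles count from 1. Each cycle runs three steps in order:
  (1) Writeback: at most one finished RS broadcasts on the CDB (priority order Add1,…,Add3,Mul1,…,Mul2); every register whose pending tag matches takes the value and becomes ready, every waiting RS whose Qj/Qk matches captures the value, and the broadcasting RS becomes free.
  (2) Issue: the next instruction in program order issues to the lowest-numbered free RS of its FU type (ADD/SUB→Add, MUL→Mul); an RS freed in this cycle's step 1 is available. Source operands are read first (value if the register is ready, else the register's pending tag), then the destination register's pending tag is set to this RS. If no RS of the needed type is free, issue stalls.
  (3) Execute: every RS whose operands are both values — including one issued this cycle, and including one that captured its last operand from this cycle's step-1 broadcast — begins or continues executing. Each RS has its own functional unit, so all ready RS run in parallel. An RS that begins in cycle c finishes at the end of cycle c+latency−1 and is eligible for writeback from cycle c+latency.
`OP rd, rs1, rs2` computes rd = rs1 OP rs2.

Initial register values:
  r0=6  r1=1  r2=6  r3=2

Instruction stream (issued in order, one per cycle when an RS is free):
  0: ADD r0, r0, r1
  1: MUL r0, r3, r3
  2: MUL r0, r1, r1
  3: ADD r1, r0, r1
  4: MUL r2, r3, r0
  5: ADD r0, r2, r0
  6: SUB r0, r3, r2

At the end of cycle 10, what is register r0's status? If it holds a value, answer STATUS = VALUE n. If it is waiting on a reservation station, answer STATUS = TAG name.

STATUS = TAG Add3

c1: issue ADD r0<-Add1 | r0:Add1,r1:1,r2:6,r3:2
c2: issue MUL r0<-Mul1 | r0:Mul1,r1:1,r2:6,r3:2
c3: issue MUL r0<-Mul2 | r0:Mul2,r1:1,r2:6,r3:2
c4: CDB Add1=7; issue ADD r1<-Add1 | r0:Mul2,r1:Add1,r2:6,r3:2
c5: stall | r0:Mul2,r1:Add1,r2:6,r3:2
c6: stall | r0:Mul2,r1:Add1,r2:6,r3:2
c7: CDB Mul1=4; issue MUL r2<-Mul1 | r0:Mul2,r1:Add1,r2:Mul1,r3:2
c8: CDB Mul2=1; issue ADD r0<-Add2 | r0:Add2,r1:Add1,r2:Mul1,r3:2
c9: issue SUB r0<-Add3 | r0:Add3,r1:Add1,r2:Mul1,r3:2
c10: - | r0:Add3,r1:Add1,r2:Mul1,r3:2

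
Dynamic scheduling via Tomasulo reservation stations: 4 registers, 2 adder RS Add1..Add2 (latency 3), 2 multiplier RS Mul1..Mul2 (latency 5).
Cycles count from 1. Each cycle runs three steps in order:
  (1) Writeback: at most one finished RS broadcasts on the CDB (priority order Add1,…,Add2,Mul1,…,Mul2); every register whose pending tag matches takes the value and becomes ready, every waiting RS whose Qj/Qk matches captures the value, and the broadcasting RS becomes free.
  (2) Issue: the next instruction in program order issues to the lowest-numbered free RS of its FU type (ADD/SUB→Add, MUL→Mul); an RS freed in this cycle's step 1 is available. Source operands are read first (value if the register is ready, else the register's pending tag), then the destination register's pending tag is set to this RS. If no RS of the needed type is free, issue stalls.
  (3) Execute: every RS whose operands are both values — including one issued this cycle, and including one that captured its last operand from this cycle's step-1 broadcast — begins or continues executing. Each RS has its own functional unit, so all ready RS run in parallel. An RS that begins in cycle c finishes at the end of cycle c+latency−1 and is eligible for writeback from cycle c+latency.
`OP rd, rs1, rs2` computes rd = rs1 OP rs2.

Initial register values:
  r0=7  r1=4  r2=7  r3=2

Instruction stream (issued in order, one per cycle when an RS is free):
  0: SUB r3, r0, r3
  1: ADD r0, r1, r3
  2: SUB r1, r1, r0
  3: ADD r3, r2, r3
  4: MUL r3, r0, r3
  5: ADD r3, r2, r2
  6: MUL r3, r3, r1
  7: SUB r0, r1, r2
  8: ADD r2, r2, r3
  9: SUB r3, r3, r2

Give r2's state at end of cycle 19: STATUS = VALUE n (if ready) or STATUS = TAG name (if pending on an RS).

c1: issue SUB r3<-Add1 | r0:7,r1:4,r2:7,r3:Add1
c2: issue ADD r0<-Add2 | r0:Add2,r1:4,r2:7,r3:Add1
c3: stall | r0:Add2,r1:4,r2:7,r3:Add1
c4: CDB Add1=5; issue SUB r1<-Add1 | r0:Add2,r1:Add1,r2:7,r3:5
c5: stall | r0:Add2,r1:Add1,r2:7,r3:5
c6: stall | r0:Add2,r1:Add1,r2:7,r3:5
c7: CDB Add2=9; issue ADD r3<-Add2 | r0:9,r1:Add1,r2:7,r3:Add2
c8: issue MUL r3<-Mul1 | r0:9,r1:Add1,r2:7,r3:Mul1
c9: stall | r0:9,r1:Add1,r2:7,r3:Mul1
c10: CDB Add1=-5; issue ADD r3<-Add1 | r0:9,r1:-5,r2:7,r3:Add1
c11: CDB Add2=12; issue MUL r3<-Mul2 | r0:9,r1:-5,r2:7,r3:Mul2
c12: issue SUB r0<-Add2 | r0:Add2,r1:-5,r2:7,r3:Mul2
c13: CDB Add1=14; issue ADD r2<-Add1 | r0:Add2,r1:-5,r2:Add1,r3:Mul2
c14: stall | r0:Add2,r1:-5,r2:Add1,r3:Mul2
c15: CDB Add2=-12; issue SUB r3<-Add2 | r0:-12,r1:-5,r2:Add1,r3:Add2
c16: CDB Mul1=108 | r0:-12,r1:-5,r2:Add1,r3:Add2
c17: - | r0:-12,r1:-5,r2:Add1,r3:Add2
c18: CDB Mul2=-70 | r0:-12,r1:-5,r2:Add1,r3:Add2
c19: - | r0:-12,r1:-5,r2:Add1,r3:Add2

STATUS = TAG Add1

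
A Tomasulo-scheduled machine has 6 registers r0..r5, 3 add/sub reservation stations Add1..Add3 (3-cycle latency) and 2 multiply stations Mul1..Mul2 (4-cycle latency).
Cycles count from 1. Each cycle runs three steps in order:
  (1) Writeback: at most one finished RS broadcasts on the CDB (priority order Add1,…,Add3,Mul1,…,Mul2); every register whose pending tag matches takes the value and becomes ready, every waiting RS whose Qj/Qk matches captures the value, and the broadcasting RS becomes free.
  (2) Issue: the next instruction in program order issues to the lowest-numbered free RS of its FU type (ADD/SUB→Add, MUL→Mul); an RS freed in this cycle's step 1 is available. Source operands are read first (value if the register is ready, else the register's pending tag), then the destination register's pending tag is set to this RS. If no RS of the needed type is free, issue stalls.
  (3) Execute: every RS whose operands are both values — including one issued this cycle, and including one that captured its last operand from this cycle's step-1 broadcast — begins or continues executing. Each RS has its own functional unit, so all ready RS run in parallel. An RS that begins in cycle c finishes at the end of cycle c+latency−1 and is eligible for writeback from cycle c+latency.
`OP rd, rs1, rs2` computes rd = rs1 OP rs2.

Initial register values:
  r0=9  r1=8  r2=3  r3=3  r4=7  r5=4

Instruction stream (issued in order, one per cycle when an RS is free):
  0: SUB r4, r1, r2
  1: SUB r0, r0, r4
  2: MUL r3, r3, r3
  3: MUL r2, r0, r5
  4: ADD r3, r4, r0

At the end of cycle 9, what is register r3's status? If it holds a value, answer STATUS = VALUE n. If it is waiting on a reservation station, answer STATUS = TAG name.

STATUS = TAG Add1

c1: issue SUB r4<-Add1 | r0:9,r1:8,r2:3,r3:3,r4:Add1,r5:4
c2: issue SUB r0<-Add2 | r0:Add2,r1:8,r2:3,r3:3,r4:Add1,r5:4
c3: issue MUL r3<-Mul1 | r0:Add2,r1:8,r2:3,r3:Mul1,r4:Add1,r5:4
c4: CDB Add1=5; issue MUL r2<-Mul2 | r0:Add2,r1:8,r2:Mul2,r3:Mul1,r4:5,r5:4
c5: issue ADD r3<-Add1 | r0:Add2,r1:8,r2:Mul2,r3:Add1,r4:5,r5:4
c6: - | r0:Add2,r1:8,r2:Mul2,r3:Add1,r4:5,r5:4
c7: CDB Add2=4 | r0:4,r1:8,r2:Mul2,r3:Add1,r4:5,r5:4
c8: CDB Mul1=9 | r0:4,r1:8,r2:Mul2,r3:Add1,r4:5,r5:4
c9: - | r0:4,r1:8,r2:Mul2,r3:Add1,r4:5,r5:4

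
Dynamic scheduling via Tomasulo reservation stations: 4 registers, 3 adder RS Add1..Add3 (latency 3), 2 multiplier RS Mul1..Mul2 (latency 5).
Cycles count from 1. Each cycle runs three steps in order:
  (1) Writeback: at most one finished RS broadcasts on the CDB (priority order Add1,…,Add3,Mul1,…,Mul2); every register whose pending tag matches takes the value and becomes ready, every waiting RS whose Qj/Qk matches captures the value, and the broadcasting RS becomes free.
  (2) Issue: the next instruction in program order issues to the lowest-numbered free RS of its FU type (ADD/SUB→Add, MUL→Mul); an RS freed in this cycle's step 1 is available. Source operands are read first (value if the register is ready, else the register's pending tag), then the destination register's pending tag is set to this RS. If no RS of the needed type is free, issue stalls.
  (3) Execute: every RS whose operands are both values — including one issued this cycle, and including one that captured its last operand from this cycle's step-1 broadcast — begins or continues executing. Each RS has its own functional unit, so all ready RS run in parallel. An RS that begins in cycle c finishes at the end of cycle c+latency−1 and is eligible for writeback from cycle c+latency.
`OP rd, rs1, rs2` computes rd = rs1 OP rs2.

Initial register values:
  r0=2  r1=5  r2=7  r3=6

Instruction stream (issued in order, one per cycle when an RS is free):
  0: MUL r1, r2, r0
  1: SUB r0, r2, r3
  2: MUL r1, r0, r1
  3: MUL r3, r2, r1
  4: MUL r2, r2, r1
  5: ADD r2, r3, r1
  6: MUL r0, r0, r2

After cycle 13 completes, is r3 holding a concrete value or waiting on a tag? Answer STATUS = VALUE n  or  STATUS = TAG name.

STATUS = TAG Mul1

cycle 1: issue MUL r1<-Mul1 // r0:2,r1:Mul1,r2:7,r3:6
cycle 2: issue SUB r0<-Add1 // r0:Add1,r1:Mul1,r2:7,r3:6
cycle 3: issue MUL r1<-Mul2 // r0:Add1,r1:Mul2,r2:7,r3:6
cycle 4: stall // r0:Add1,r1:Mul2,r2:7,r3:6
cycle 5: CDB Add1=1; stall // r0:1,r1:Mul2,r2:7,r3:6
cycle 6: CDB Mul1=14; issue MUL r3<-Mul1 // r0:1,r1:Mul2,r2:7,r3:Mul1
cycle 7: stall // r0:1,r1:Mul2,r2:7,r3:Mul1
cycle 8: stall // r0:1,r1:Mul2,r2:7,r3:Mul1
cycle 9: stall // r0:1,r1:Mul2,r2:7,r3:Mul1
cycle 10: stall // r0:1,r1:Mul2,r2:7,r3:Mul1
cycle 11: CDB Mul2=14; issue MUL r2<-Mul2 // r0:1,r1:14,r2:Mul2,r3:Mul1
cycle 12: issue ADD r2<-Add1 // r0:1,r1:14,r2:Add1,r3:Mul1
cycle 13: stall // r0:1,r1:14,r2:Add1,r3:Mul1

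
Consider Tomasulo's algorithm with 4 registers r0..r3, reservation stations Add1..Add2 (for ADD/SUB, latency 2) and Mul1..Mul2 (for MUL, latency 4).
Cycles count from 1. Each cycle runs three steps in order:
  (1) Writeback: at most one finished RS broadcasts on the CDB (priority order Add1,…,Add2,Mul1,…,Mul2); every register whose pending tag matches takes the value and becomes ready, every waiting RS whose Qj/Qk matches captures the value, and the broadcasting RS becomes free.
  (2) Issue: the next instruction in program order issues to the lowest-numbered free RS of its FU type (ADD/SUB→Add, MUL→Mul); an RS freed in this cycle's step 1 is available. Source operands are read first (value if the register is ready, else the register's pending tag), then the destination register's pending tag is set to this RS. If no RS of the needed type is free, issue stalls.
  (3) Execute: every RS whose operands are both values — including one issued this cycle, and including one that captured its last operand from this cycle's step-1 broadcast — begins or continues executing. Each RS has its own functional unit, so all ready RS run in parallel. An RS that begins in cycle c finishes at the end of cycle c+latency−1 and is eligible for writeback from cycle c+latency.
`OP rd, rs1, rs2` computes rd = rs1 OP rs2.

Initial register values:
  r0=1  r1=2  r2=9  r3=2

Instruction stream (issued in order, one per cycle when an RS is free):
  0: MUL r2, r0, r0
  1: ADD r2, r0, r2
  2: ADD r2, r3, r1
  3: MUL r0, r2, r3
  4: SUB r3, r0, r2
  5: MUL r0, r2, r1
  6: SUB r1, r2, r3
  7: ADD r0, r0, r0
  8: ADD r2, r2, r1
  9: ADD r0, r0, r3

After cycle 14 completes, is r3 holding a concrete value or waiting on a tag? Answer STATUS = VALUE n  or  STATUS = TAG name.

STATUS = VALUE 4

  c1: issue MUL r2<-Mul1  regs: r0:1,r1:2,r2:Mul1,r3:2
  c2: issue ADD r2<-Add1  regs: r0:1,r1:2,r2:Add1,r3:2
  c3: issue ADD r2<-Add2  regs: r0:1,r1:2,r2:Add2,r3:2
  c4: issue MUL r0<-Mul2  regs: r0:Mul2,r1:2,r2:Add2,r3:2
  c5: CDB Add2=4; issue SUB r3<-Add2  regs: r0:Mul2,r1:2,r2:4,r3:Add2
  c6: CDB Mul1=1; issue MUL r0<-Mul1  regs: r0:Mul1,r1:2,r2:4,r3:Add2
  c7: stall  regs: r0:Mul1,r1:2,r2:4,r3:Add2
  c8: CDB Add1=2; issue SUB r1<-Add1  regs: r0:Mul1,r1:Add1,r2:4,r3:Add2
  c9: CDB Mul2=8; stall  regs: r0:Mul1,r1:Add1,r2:4,r3:Add2
  c10: CDB Mul1=8; stall  regs: r0:8,r1:Add1,r2:4,r3:Add2
  c11: CDB Add2=4; issue ADD r0<-Add2  regs: r0:Add2,r1:Add1,r2:4,r3:4
  c12: stall  regs: r0:Add2,r1:Add1,r2:4,r3:4
  c13: CDB Add1=0; issue ADD r2<-Add1  regs: r0:Add2,r1:0,r2:Add1,r3:4
  c14: CDB Add2=16; issue ADD r0<-Add2  regs: r0:Add2,r1:0,r2:Add1,r3:4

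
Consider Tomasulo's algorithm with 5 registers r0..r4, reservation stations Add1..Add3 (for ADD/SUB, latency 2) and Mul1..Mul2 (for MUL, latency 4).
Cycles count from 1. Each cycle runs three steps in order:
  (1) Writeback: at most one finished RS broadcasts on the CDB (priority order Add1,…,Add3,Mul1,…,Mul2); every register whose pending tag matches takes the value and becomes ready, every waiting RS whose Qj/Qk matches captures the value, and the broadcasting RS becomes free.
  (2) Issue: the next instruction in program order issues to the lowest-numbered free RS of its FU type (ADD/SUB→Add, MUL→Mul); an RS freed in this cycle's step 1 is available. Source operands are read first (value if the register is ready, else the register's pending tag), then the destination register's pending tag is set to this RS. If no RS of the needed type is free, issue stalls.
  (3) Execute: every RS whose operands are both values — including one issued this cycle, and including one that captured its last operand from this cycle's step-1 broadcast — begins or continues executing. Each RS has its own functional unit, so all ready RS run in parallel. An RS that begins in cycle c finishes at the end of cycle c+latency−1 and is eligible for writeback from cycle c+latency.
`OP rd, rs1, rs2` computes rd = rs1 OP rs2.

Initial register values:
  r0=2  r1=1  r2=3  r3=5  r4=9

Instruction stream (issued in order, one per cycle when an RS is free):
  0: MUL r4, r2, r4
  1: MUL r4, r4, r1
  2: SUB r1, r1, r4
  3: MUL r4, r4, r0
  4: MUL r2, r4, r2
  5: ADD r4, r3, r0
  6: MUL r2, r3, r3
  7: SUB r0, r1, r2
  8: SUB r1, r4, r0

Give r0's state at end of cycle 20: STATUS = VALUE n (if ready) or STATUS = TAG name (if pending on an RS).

  c1: issue MUL r4<-Mul1  regs: r0:2,r1:1,r2:3,r3:5,r4:Mul1
  c2: issue MUL r4<-Mul2  regs: r0:2,r1:1,r2:3,r3:5,r4:Mul2
  c3: issue SUB r1<-Add1  regs: r0:2,r1:Add1,r2:3,r3:5,r4:Mul2
  c4: stall  regs: r0:2,r1:Add1,r2:3,r3:5,r4:Mul2
  c5: CDB Mul1=27; issue MUL r4<-Mul1  regs: r0:2,r1:Add1,r2:3,r3:5,r4:Mul1
  c6: stall  regs: r0:2,r1:Add1,r2:3,r3:5,r4:Mul1
  c7: stall  regs: r0:2,r1:Add1,r2:3,r3:5,r4:Mul1
  c8: stall  regs: r0:2,r1:Add1,r2:3,r3:5,r4:Mul1
  c9: CDB Mul2=27; issue MUL r2<-Mul2  regs: r0:2,r1:Add1,r2:Mul2,r3:5,r4:Mul1
  c10: issue ADD r4<-Add2  regs: r0:2,r1:Add1,r2:Mul2,r3:5,r4:Add2
  c11: CDB Add1=-26; stall  regs: r0:2,r1:-26,r2:Mul2,r3:5,r4:Add2
  c12: CDB Add2=7; stall  regs: r0:2,r1:-26,r2:Mul2,r3:5,r4:7
  c13: CDB Mul1=54; issue MUL r2<-Mul1  regs: r0:2,r1:-26,r2:Mul1,r3:5,r4:7
  c14: issue SUB r0<-Add1  regs: r0:Add1,r1:-26,r2:Mul1,r3:5,r4:7
  c15: issue SUB r1<-Add2  regs: r0:Add1,r1:Add2,r2:Mul1,r3:5,r4:7
  c16: -  regs: r0:Add1,r1:Add2,r2:Mul1,r3:5,r4:7
  c17: CDB Mul1=25  regs: r0:Add1,r1:Add2,r2:25,r3:5,r4:7
  c18: CDB Mul2=162  regs: r0:Add1,r1:Add2,r2:25,r3:5,r4:7
  c19: CDB Add1=-51  regs: r0:-51,r1:Add2,r2:25,r3:5,r4:7
  c20: -  regs: r0:-51,r1:Add2,r2:25,r3:5,r4:7

STATUS = VALUE -51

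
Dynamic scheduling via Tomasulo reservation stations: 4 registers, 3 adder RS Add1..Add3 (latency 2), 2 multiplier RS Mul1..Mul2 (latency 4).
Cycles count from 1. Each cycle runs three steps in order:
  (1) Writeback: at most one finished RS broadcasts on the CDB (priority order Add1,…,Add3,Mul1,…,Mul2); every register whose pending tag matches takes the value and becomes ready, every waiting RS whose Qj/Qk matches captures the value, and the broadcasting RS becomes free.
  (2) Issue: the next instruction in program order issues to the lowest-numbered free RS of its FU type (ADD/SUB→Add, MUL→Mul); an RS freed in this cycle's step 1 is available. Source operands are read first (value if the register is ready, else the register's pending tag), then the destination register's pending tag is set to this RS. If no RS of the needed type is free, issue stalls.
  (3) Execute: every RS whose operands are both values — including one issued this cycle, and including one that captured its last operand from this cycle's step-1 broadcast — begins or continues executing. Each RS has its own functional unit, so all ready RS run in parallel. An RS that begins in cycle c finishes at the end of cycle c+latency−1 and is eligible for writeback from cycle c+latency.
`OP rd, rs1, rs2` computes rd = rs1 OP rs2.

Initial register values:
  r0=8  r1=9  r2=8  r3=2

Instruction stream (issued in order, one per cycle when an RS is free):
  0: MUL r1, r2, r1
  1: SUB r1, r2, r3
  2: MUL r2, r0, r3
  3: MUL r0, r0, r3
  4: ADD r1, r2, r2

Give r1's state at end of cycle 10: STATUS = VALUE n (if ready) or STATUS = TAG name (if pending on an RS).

cycle 1: issue MUL r1<-Mul1 // r0:8,r1:Mul1,r2:8,r3:2
cycle 2: issue SUB r1<-Add1 // r0:8,r1:Add1,r2:8,r3:2
cycle 3: issue MUL r2<-Mul2 // r0:8,r1:Add1,r2:Mul2,r3:2
cycle 4: CDB Add1=6; stall // r0:8,r1:6,r2:Mul2,r3:2
cycle 5: CDB Mul1=72; issue MUL r0<-Mul1 // r0:Mul1,r1:6,r2:Mul2,r3:2
cycle 6: issue ADD r1<-Add1 // r0:Mul1,r1:Add1,r2:Mul2,r3:2
cycle 7: CDB Mul2=16 // r0:Mul1,r1:Add1,r2:16,r3:2
cycle 8: - // r0:Mul1,r1:Add1,r2:16,r3:2
cycle 9: CDB Add1=32 // r0:Mul1,r1:32,r2:16,r3:2
cycle 10: CDB Mul1=16 // r0:16,r1:32,r2:16,r3:2

STATUS = VALUE 32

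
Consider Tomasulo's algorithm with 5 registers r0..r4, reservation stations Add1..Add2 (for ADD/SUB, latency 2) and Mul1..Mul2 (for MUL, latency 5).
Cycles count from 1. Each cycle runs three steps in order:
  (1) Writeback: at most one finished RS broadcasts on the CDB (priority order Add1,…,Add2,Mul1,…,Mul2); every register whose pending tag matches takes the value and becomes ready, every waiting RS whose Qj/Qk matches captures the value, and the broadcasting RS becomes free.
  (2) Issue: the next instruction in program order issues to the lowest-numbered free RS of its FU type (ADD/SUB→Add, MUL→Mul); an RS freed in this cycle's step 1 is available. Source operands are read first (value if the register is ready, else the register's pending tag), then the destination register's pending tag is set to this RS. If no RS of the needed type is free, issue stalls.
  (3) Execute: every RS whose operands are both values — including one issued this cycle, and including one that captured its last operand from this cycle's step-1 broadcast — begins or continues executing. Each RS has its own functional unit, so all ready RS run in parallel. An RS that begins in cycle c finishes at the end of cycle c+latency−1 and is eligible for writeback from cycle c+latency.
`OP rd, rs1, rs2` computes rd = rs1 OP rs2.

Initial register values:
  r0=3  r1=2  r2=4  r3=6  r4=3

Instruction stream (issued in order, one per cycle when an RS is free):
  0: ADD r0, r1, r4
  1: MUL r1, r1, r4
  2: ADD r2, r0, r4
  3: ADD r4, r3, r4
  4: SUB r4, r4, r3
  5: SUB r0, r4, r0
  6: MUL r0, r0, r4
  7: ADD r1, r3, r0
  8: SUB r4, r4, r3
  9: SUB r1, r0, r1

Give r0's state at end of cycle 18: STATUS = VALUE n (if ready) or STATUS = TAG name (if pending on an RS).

STATUS = VALUE -6

cycle 1: issue ADD r0<-Add1 // r0:Add1,r1:2,r2:4,r3:6,r4:3
cycle 2: issue MUL r1<-Mul1 // r0:Add1,r1:Mul1,r2:4,r3:6,r4:3
cycle 3: CDB Add1=5; issue ADD r2<-Add1 // r0:5,r1:Mul1,r2:Add1,r3:6,r4:3
cycle 4: issue ADD r4<-Add2 // r0:5,r1:Mul1,r2:Add1,r3:6,r4:Add2
cycle 5: CDB Add1=8; issue SUB r4<-Add1 // r0:5,r1:Mul1,r2:8,r3:6,r4:Add1
cycle 6: CDB Add2=9; issue SUB r0<-Add2 // r0:Add2,r1:Mul1,r2:8,r3:6,r4:Add1
cycle 7: CDB Mul1=6; issue MUL r0<-Mul1 // r0:Mul1,r1:6,r2:8,r3:6,r4:Add1
cycle 8: CDB Add1=3; issue ADD r1<-Add1 // r0:Mul1,r1:Add1,r2:8,r3:6,r4:3
cycle 9: stall // r0:Mul1,r1:Add1,r2:8,r3:6,r4:3
cycle 10: CDB Add2=-2; issue SUB r4<-Add2 // r0:Mul1,r1:Add1,r2:8,r3:6,r4:Add2
cycle 11: stall // r0:Mul1,r1:Add1,r2:8,r3:6,r4:Add2
cycle 12: CDB Add2=-3; issue SUB r1<-Add2 // r0:Mul1,r1:Add2,r2:8,r3:6,r4:-3
cycle 13: - // r0:Mul1,r1:Add2,r2:8,r3:6,r4:-3
cycle 14: - // r0:Mul1,r1:Add2,r2:8,r3:6,r4:-3
cycle 15: CDB Mul1=-6 // r0:-6,r1:Add2,r2:8,r3:6,r4:-3
cycle 16: - // r0:-6,r1:Add2,r2:8,r3:6,r4:-3
cycle 17: CDB Add1=0 // r0:-6,r1:Add2,r2:8,r3:6,r4:-3
cycle 18: - // r0:-6,r1:Add2,r2:8,r3:6,r4:-3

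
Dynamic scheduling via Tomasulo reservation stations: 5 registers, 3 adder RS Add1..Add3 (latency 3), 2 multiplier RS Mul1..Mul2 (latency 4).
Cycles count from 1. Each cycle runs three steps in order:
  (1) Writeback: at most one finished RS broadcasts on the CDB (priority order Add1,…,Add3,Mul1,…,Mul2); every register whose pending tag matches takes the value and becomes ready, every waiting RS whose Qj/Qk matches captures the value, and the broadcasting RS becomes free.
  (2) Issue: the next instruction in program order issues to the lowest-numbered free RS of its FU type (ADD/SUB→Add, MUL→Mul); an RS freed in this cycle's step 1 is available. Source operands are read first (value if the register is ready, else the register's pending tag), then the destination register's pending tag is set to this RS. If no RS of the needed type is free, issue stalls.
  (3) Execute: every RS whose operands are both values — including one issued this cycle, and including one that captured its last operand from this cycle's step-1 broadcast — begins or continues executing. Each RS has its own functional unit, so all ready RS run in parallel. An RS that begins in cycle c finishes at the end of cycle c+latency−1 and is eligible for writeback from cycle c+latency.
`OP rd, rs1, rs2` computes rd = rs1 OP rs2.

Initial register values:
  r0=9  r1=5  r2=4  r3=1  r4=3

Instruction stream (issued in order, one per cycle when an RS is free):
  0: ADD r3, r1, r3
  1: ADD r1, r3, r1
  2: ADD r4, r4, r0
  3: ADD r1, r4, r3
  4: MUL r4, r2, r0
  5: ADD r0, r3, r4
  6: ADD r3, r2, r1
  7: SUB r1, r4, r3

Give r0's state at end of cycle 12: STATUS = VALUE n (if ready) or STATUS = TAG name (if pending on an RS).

STATUS = TAG Add3

cycle 1: issue ADD r3<-Add1 // r0:9,r1:5,r2:4,r3:Add1,r4:3
cycle 2: issue ADD r1<-Add2 // r0:9,r1:Add2,r2:4,r3:Add1,r4:3
cycle 3: issue ADD r4<-Add3 // r0:9,r1:Add2,r2:4,r3:Add1,r4:Add3
cycle 4: CDB Add1=6; issue ADD r1<-Add1 // r0:9,r1:Add1,r2:4,r3:6,r4:Add3
cycle 5: issue MUL r4<-Mul1 // r0:9,r1:Add1,r2:4,r3:6,r4:Mul1
cycle 6: CDB Add3=12; issue ADD r0<-Add3 // r0:Add3,r1:Add1,r2:4,r3:6,r4:Mul1
cycle 7: CDB Add2=11; issue ADD r3<-Add2 // r0:Add3,r1:Add1,r2:4,r3:Add2,r4:Mul1
cycle 8: stall // r0:Add3,r1:Add1,r2:4,r3:Add2,r4:Mul1
cycle 9: CDB Add1=18; issue SUB r1<-Add1 // r0:Add3,r1:Add1,r2:4,r3:Add2,r4:Mul1
cycle 10: CDB Mul1=36 // r0:Add3,r1:Add1,r2:4,r3:Add2,r4:36
cycle 11: - // r0:Add3,r1:Add1,r2:4,r3:Add2,r4:36
cycle 12: CDB Add2=22 // r0:Add3,r1:Add1,r2:4,r3:22,r4:36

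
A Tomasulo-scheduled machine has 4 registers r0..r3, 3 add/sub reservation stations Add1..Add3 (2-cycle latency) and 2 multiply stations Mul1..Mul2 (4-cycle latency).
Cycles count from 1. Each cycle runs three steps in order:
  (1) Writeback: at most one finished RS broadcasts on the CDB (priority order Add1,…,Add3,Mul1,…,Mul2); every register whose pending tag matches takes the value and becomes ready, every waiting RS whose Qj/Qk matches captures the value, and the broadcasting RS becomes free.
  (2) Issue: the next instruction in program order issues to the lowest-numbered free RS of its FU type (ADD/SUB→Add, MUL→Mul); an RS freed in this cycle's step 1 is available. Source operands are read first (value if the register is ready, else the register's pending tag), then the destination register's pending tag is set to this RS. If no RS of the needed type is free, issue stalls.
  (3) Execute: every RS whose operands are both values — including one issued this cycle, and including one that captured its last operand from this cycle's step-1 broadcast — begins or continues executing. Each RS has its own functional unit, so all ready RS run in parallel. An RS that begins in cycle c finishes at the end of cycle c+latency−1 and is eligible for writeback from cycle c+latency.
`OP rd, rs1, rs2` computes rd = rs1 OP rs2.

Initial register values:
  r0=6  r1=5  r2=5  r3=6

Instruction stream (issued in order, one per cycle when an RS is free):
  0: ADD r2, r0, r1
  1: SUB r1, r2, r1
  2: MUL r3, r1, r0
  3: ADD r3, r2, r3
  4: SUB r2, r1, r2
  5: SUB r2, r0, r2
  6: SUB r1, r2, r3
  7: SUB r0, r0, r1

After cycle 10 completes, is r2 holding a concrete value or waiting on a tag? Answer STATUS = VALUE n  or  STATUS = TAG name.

STATUS = VALUE 11

c1: issue ADD r2<-Add1 | r0:6,r1:5,r2:Add1,r3:6
c2: issue SUB r1<-Add2 | r0:6,r1:Add2,r2:Add1,r3:6
c3: CDB Add1=11; issue MUL r3<-Mul1 | r0:6,r1:Add2,r2:11,r3:Mul1
c4: issue ADD r3<-Add1 | r0:6,r1:Add2,r2:11,r3:Add1
c5: CDB Add2=6; issue SUB r2<-Add2 | r0:6,r1:6,r2:Add2,r3:Add1
c6: issue SUB r2<-Add3 | r0:6,r1:6,r2:Add3,r3:Add1
c7: CDB Add2=-5; issue SUB r1<-Add2 | r0:6,r1:Add2,r2:Add3,r3:Add1
c8: stall | r0:6,r1:Add2,r2:Add3,r3:Add1
c9: CDB Add3=11; issue SUB r0<-Add3 | r0:Add3,r1:Add2,r2:11,r3:Add1
c10: CDB Mul1=36 | r0:Add3,r1:Add2,r2:11,r3:Add1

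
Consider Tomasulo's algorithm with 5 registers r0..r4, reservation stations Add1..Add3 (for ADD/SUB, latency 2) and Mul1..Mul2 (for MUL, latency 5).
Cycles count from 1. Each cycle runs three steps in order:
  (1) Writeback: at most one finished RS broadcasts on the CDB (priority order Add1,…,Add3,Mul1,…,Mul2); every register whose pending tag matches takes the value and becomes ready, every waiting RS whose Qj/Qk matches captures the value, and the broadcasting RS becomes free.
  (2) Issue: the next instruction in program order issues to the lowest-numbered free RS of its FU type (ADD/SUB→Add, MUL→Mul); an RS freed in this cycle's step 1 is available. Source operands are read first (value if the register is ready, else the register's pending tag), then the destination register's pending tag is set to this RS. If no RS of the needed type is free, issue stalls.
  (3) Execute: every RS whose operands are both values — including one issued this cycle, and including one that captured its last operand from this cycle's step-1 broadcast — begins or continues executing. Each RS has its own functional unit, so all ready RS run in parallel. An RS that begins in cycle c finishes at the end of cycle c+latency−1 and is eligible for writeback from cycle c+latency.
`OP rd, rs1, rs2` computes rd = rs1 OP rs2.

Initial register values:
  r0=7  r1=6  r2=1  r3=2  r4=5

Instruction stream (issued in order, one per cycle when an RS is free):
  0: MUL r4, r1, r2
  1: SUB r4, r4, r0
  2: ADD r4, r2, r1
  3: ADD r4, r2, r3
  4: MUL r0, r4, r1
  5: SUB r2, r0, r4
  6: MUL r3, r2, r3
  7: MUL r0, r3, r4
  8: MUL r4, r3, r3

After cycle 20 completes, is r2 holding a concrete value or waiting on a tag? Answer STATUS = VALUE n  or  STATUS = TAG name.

STATUS = VALUE 15

  c1: issue MUL r4<-Mul1  regs: r0:7,r1:6,r2:1,r3:2,r4:Mul1
  c2: issue SUB r4<-Add1  regs: r0:7,r1:6,r2:1,r3:2,r4:Add1
  c3: issue ADD r4<-Add2  regs: r0:7,r1:6,r2:1,r3:2,r4:Add2
  c4: issue ADD r4<-Add3  regs: r0:7,r1:6,r2:1,r3:2,r4:Add3
  c5: CDB Add2=7; issue MUL r0<-Mul2  regs: r0:Mul2,r1:6,r2:1,r3:2,r4:Add3
  c6: CDB Add3=3; issue SUB r2<-Add2  regs: r0:Mul2,r1:6,r2:Add2,r3:2,r4:3
  c7: CDB Mul1=6; issue MUL r3<-Mul1  regs: r0:Mul2,r1:6,r2:Add2,r3:Mul1,r4:3
  c8: stall  regs: r0:Mul2,r1:6,r2:Add2,r3:Mul1,r4:3
  c9: CDB Add1=-1; stall  regs: r0:Mul2,r1:6,r2:Add2,r3:Mul1,r4:3
  c10: stall  regs: r0:Mul2,r1:6,r2:Add2,r3:Mul1,r4:3
  c11: CDB Mul2=18; issue MUL r0<-Mul2  regs: r0:Mul2,r1:6,r2:Add2,r3:Mul1,r4:3
  c12: stall  regs: r0:Mul2,r1:6,r2:Add2,r3:Mul1,r4:3
  c13: CDB Add2=15; stall  regs: r0:Mul2,r1:6,r2:15,r3:Mul1,r4:3
  c14: stall  regs: r0:Mul2,r1:6,r2:15,r3:Mul1,r4:3
  c15: stall  regs: r0:Mul2,r1:6,r2:15,r3:Mul1,r4:3
  c16: stall  regs: r0:Mul2,r1:6,r2:15,r3:Mul1,r4:3
  c17: stall  regs: r0:Mul2,r1:6,r2:15,r3:Mul1,r4:3
  c18: CDB Mul1=30; issue MUL r4<-Mul1  regs: r0:Mul2,r1:6,r2:15,r3:30,r4:Mul1
  c19: -  regs: r0:Mul2,r1:6,r2:15,r3:30,r4:Mul1
  c20: -  regs: r0:Mul2,r1:6,r2:15,r3:30,r4:Mul1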